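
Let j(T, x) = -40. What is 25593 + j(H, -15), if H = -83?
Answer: 25553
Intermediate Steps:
25593 + j(H, -15) = 25593 - 40 = 25553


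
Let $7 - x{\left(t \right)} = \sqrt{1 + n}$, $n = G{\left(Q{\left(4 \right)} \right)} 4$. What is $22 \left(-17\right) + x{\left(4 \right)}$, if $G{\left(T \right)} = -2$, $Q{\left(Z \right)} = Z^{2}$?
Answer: $-367 - i \sqrt{7} \approx -367.0 - 2.6458 i$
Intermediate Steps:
$n = -8$ ($n = \left(-2\right) 4 = -8$)
$x{\left(t \right)} = 7 - i \sqrt{7}$ ($x{\left(t \right)} = 7 - \sqrt{1 - 8} = 7 - \sqrt{-7} = 7 - i \sqrt{7}$)
$22 \left(-17\right) + x{\left(4 \right)} = 22 \left(-17\right) + \left(7 - i \sqrt{7}\right) = -374 + \left(7 - i \sqrt{7}\right) = -367 - i \sqrt{7}$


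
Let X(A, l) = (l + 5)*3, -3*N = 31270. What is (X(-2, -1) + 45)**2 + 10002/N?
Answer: 50783112/15635 ≈ 3248.0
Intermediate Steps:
N = -31270/3 (N = -1/3*31270 = -31270/3 ≈ -10423.)
X(A, l) = 15 + 3*l (X(A, l) = (5 + l)*3 = 15 + 3*l)
(X(-2, -1) + 45)**2 + 10002/N = ((15 + 3*(-1)) + 45)**2 + 10002/(-31270/3) = ((15 - 3) + 45)**2 + 10002*(-3/31270) = (12 + 45)**2 - 15003/15635 = 57**2 - 15003/15635 = 3249 - 15003/15635 = 50783112/15635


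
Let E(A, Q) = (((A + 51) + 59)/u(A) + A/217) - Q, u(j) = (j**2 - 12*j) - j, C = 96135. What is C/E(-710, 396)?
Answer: -118985872915/494178534 ≈ -240.78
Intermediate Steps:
u(j) = j**2 - 13*j
E(A, Q) = -Q + A/217 + (110 + A)/(A*(-13 + A)) (E(A, Q) = (((A + 51) + 59)/((A*(-13 + A))) + A/217) - Q = (((51 + A) + 59)*(1/(A*(-13 + A))) + A*(1/217)) - Q = ((110 + A)*(1/(A*(-13 + A))) + A/217) - Q = ((110 + A)/(A*(-13 + A)) + A/217) - Q = (A/217 + (110 + A)/(A*(-13 + A))) - Q = -Q + A/217 + (110 + A)/(A*(-13 + A)))
C/E(-710, 396) = 96135/(-1*396 + 97/(-13 - 710)**2 + (1/217)*(-710) - 710/(-13 - 710)**2 - 1430/(-710*(-13 - 710)**2)) = 96135/(-396 + 97/(-723)**2 - 710/217 - 710/(-723)**2 - 1430*(-1/710)/(-723)**2) = 96135/(-396 + 97*(1/522729) - 710/217 - 710*1/522729 - 1430*(-1/710)*1/522729) = 96135/(-396 + 97/522729 - 710/217 - 710/522729 + 143/37113759) = 96135/(-1482535602/3713087) = 96135*(-3713087/1482535602) = -118985872915/494178534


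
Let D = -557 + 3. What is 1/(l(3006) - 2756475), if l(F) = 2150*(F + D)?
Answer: 1/2515325 ≈ 3.9756e-7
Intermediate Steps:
D = -554
l(F) = -1191100 + 2150*F (l(F) = 2150*(F - 554) = 2150*(-554 + F) = -1191100 + 2150*F)
1/(l(3006) - 2756475) = 1/((-1191100 + 2150*3006) - 2756475) = 1/((-1191100 + 6462900) - 2756475) = 1/(5271800 - 2756475) = 1/2515325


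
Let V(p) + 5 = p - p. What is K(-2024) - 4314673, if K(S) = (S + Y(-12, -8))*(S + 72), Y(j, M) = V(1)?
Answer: -354065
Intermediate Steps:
V(p) = -5 (V(p) = -5 + (p - p) = -5 + 0 = -5)
Y(j, M) = -5
K(S) = (-5 + S)*(72 + S) (K(S) = (S - 5)*(S + 72) = (-5 + S)*(72 + S))
K(-2024) - 4314673 = (-360 + (-2024)**2 + 67*(-2024)) - 4314673 = (-360 + 4096576 - 135608) - 4314673 = 3960608 - 4314673 = -354065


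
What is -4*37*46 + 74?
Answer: -6734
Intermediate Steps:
-4*37*46 + 74 = -148*46 + 74 = -6808 + 74 = -6734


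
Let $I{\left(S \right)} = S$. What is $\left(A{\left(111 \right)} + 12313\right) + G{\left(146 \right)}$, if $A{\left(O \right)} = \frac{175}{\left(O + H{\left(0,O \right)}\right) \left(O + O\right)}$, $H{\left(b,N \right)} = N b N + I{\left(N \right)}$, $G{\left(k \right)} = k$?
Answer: $\frac{614029531}{49284} \approx 12459.0$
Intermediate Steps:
$H{\left(b,N \right)} = N + b N^{2}$ ($H{\left(b,N \right)} = N b N + N = b N^{2} + N = N + b N^{2}$)
$A{\left(O \right)} = \frac{175}{4 O^{2}}$ ($A{\left(O \right)} = \frac{175}{\left(O + O \left(1 + O 0\right)\right) \left(O + O\right)} = \frac{175}{\left(O + O \left(1 + 0\right)\right) 2 O} = \frac{175}{\left(O + O 1\right) 2 O} = \frac{175}{\left(O + O\right) 2 O} = \frac{175}{2 O 2 O} = \frac{175}{4 O^{2}}$)
$\left(A{\left(111 \right)} + 12313\right) + G{\left(146 \right)} = \left(\frac{175}{4 \cdot 12321} + 12313\right) + 146 = \left(\frac{175}{4} \cdot \frac{1}{12321} + 12313\right) + 146 = \left(\frac{175}{49284} + 12313\right) + 146 = \frac{606834067}{49284} + 146 = \frac{614029531}{49284}$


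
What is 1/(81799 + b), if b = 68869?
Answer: 1/150668 ≈ 6.6371e-6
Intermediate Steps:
1/(81799 + b) = 1/(81799 + 68869) = 1/150668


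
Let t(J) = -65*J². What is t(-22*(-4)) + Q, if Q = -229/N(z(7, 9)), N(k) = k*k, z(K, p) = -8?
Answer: -32215269/64 ≈ -5.0336e+5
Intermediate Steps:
N(k) = k²
Q = -229/64 (Q = -229/((-8)²) = -229/64 ≈ -3.5781)
t(-22*(-4)) + Q = -65*(-22*(-4))² - 229/64 = -65*88² - 229/64 = -65*7744 - 229/64 = -503360 - 229/64 = -32215269/64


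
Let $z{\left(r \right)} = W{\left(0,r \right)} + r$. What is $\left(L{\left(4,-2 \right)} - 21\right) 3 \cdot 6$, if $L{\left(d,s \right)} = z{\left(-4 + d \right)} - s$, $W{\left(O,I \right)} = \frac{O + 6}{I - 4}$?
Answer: $-369$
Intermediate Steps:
$W{\left(O,I \right)} = \frac{6 + O}{-4 + I}$
$z{\left(r \right)} = r + \frac{6}{-4 + r}$ ($z{\left(r \right)} = \frac{6 + 0}{-4 + r} + r = \frac{1}{-4 + r} 6 + r = \frac{6}{-4 + r} + r = r + \frac{6}{-4 + r}$)
$L{\left(d,s \right)} = - s + \frac{6 + \left(-8 + d\right) \left(-4 + d\right)}{-8 + d}$ ($L{\left(d,s \right)} = \frac{6 + \left(-4 + d\right) \left(-4 + \left(-4 + d\right)\right)}{-4 + \left(-4 + d\right)} - s = \frac{6 + \left(-4 + d\right) \left(-8 + d\right)}{-8 + d} - s = \frac{6 + \left(-8 + d\right) \left(-4 + d\right)}{-8 + d} - s = - s + \frac{6 + \left(-8 + d\right) \left(-4 + d\right)}{-8 + d}$)
$\left(L{\left(4,-2 \right)} - 21\right) 3 \cdot 6 = \left(\frac{6 + \left(-8 + 4\right) \left(-4 + 4 - -2\right)}{-8 + 4} - 21\right) 3 \cdot 6 = \left(\frac{6 - 4 \left(-4 + 4 + 2\right)}{-4} - 21\right) 18 = \left(- \frac{6 - 8}{4} - 21\right) 18 = \left(\left(- \frac{1}{4}\right) \left(-2\right) - 21\right) 18 = \left(\frac{1}{2} - 21\right) 18 = \left(- \frac{41}{2}\right) 18 = -369$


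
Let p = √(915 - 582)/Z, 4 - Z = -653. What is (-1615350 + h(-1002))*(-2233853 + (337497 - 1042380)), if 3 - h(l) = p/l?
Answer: 4747078381392 - 1469368*√37/109719 ≈ 4.7471e+12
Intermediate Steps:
Z = 657 (Z = 4 - 1*(-653) = 4 + 653 = 657)
p = √37/219 (p = √(915 - 582)/657 = √333*(1/657) = (3*√37)*(1/657) = √37/219 ≈ 0.027775)
h(l) = 3 - √37/(219*l) (h(l) = 3 - √37/219/l = 3 - √37/(219*l))
(-1615350 + h(-1002))*(-2233853 + (337497 - 1042380)) = (-1615350 + (3 - 1/219*√37/(-1002)))*(-2233853 + (337497 - 1042380)) = (-1615350 + (3 - 1/219*√37*(-1/1002)))*(-2233853 - 704883) = (-1615350 + (3 + √37/219438))*(-2938736) = (-1615347 + √37/219438)*(-2938736) = 4747078381392 - 1469368*√37/109719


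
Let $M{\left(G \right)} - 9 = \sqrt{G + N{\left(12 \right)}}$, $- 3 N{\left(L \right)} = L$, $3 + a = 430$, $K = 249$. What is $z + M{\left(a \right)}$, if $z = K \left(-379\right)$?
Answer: $-94362 + 3 \sqrt{47} \approx -94341.0$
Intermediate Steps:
$a = 427$ ($a = -3 + 430 = 427$)
$N{\left(L \right)} = - \frac{L}{3}$
$M{\left(G \right)} = 9 + \sqrt{-4 + G}$ ($M{\left(G \right)} = 9 + \sqrt{G - 4} = 9 + \sqrt{-4 + G}$)
$z = -94371$ ($z = 249 \left(-379\right) = -94371$)
$z + M{\left(a \right)} = -94371 + \left(9 + \sqrt{-4 + 427}\right) = -94371 + \left(9 + \sqrt{423}\right) = -94371 + \left(9 + 3 \sqrt{47}\right) = -94362 + 3 \sqrt{47}$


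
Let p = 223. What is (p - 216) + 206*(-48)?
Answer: -9881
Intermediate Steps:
(p - 216) + 206*(-48) = (223 - 216) + 206*(-48) = 7 - 9888 = -9881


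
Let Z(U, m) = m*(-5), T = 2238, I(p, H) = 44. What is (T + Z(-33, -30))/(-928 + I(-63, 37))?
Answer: -597/221 ≈ -2.7014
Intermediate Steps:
Z(U, m) = -5*m
(T + Z(-33, -30))/(-928 + I(-63, 37)) = (2238 - 5*(-30))/(-928 + 44) = (2238 + 150)/(-884) = 2388*(-1/884) = -597/221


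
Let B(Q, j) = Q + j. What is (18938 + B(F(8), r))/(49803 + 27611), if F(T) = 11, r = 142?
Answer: 19091/77414 ≈ 0.24661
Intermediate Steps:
(18938 + B(F(8), r))/(49803 + 27611) = (18938 + (11 + 142))/(49803 + 27611) = (18938 + 153)/77414 = 19091*(1/77414) = 19091/77414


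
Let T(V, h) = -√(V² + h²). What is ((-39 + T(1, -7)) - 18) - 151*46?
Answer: -7003 - 5*√2 ≈ -7010.1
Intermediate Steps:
((-39 + T(1, -7)) - 18) - 151*46 = ((-39 - √(1² + (-7)²)) - 18) - 151*46 = ((-39 - √(1 + 49)) - 18) - 6946 = ((-39 - √50) - 18) - 6946 = ((-39 - 5*√2) - 18) - 6946 = (-57 - 5*√2) - 6946 = -7003 - 5*√2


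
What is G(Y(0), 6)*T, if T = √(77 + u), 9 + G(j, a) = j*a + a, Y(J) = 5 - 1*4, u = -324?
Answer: 3*I*√247 ≈ 47.149*I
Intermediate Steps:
Y(J) = 1 (Y(J) = 5 - 4 = 1)
G(j, a) = -9 + a + a*j (G(j, a) = -9 + (j*a + a) = -9 + (a*j + a) = -9 + (a + a*j) = -9 + a + a*j)
T = I*√247 (T = √(77 - 324) = √(-247) = I*√247 ≈ 15.716*I)
G(Y(0), 6)*T = (-9 + 6 + 6*1)*(I*√247) = (-9 + 6 + 6)*(I*√247) = 3*(I*√247) = 3*I*√247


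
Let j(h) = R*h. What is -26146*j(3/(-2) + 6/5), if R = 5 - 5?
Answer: 0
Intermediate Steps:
R = 0
j(h) = 0 (j(h) = 0*h = 0)
-26146*j(3/(-2) + 6/5) = -26146*0 = 0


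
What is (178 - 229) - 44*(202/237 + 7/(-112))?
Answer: -81293/948 ≈ -85.752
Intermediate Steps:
(178 - 229) - 44*(202/237 + 7/(-112)) = -51 - 44*(202*(1/237) + 7*(-1/112)) = -51 - 44*(202/237 - 1/16) = -51 - 44*2995/3792 = -51 - 32945/948 = -81293/948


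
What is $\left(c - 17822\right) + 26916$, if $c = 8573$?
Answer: $17667$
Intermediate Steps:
$\left(c - 17822\right) + 26916 = \left(8573 - 17822\right) + 26916 = -9249 + 26916 = 17667$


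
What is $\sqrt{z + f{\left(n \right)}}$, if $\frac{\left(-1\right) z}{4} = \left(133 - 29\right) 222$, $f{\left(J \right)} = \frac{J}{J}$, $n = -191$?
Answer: $i \sqrt{92351} \approx 303.89 i$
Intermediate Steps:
$f{\left(J \right)} = 1$
$z = -92352$ ($z = - 4 \left(133 - 29\right) 222 = - 4 \cdot 104 \cdot 222 = \left(-4\right) 23088 = -92352$)
$\sqrt{z + f{\left(n \right)}} = \sqrt{-92352 + 1} = \sqrt{-92351} = i \sqrt{92351}$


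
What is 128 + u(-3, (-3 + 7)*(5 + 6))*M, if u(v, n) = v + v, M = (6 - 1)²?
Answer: -22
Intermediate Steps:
M = 25 (M = 5² = 25)
u(v, n) = 2*v
128 + u(-3, (-3 + 7)*(5 + 6))*M = 128 + (2*(-3))*25 = 128 - 6*25 = 128 - 150 = -22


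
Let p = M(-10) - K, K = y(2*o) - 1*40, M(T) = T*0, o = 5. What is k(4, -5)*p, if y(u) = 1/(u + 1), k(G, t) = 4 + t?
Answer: -439/11 ≈ -39.909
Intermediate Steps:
M(T) = 0
y(u) = 1/(1 + u)
K = -439/11 (K = 1/(1 + 2*5) - 1*40 = 1/(1 + 10) - 40 = 1/11 - 40 = -439/11 ≈ -39.909)
p = 439/11 (p = 0 - 1*(-439/11) = 0 + 439/11 = 439/11 ≈ 39.909)
k(4, -5)*p = (4 - 5)*(439/11) = -1*439/11 = -439/11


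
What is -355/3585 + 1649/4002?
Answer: 99799/318826 ≈ 0.31302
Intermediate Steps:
-355/3585 + 1649/4002 = -355*1/3585 + 1649*(1/4002) = -71/717 + 1649/4002 = 99799/318826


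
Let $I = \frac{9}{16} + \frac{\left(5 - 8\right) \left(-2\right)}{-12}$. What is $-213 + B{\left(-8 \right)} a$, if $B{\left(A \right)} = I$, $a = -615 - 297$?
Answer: $-270$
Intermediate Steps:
$a = -912$
$I = \frac{1}{16}$ ($I = 9 \cdot \frac{1}{16} + \left(5 - 8\right) \left(-2\right) \left(- \frac{1}{12}\right) = \frac{9}{16} + \left(5 - 8\right) \left(-2\right) \left(- \frac{1}{12}\right) = \frac{9}{16} + \left(-3\right) \left(-2\right) \left(- \frac{1}{12}\right) = \frac{9}{16} + 6 \left(- \frac{1}{12}\right) = \frac{9}{16} - \frac{1}{2} = \frac{1}{16} \approx 0.0625$)
$B{\left(A \right)} = \frac{1}{16}$
$-213 + B{\left(-8 \right)} a = -213 + \frac{1}{16} \left(-912\right) = -213 - 57 = -270$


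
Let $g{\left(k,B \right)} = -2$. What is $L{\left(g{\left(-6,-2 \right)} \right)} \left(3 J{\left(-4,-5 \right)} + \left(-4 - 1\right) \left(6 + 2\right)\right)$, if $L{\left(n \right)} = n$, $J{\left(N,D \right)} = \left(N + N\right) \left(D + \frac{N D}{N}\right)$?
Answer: $-400$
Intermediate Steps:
$J{\left(N,D \right)} = 4 D N$ ($J{\left(N,D \right)} = 2 N \left(D + \frac{D N}{N}\right) = 2 N \left(D + D\right) = 2 N 2 D = 4 D N$)
$L{\left(g{\left(-6,-2 \right)} \right)} \left(3 J{\left(-4,-5 \right)} + \left(-4 - 1\right) \left(6 + 2\right)\right) = - 2 \left(3 \cdot 4 \left(-5\right) \left(-4\right) + \left(-4 - 1\right) \left(6 + 2\right)\right) = - 2 \left(3 \cdot 80 - 40\right) = - 2 \left(240 - 40\right) = \left(-2\right) 200 = -400$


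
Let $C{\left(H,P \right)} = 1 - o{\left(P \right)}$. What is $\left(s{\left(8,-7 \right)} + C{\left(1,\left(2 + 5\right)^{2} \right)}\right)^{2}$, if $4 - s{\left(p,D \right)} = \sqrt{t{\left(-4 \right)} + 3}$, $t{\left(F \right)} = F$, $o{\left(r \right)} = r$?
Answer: $1935 + 88 i \approx 1935.0 + 88.0 i$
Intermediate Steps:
$C{\left(H,P \right)} = 1 - P$
$s{\left(p,D \right)} = 4 - i$ ($s{\left(p,D \right)} = 4 - \sqrt{-4 + 3} = 4 - \sqrt{-1} = 4 - i$)
$\left(s{\left(8,-7 \right)} + C{\left(1,\left(2 + 5\right)^{2} \right)}\right)^{2} = \left(\left(4 - i\right) + \left(1 - \left(2 + 5\right)^{2}\right)\right)^{2} = \left(\left(4 - i\right) + \left(1 - 7^{2}\right)\right)^{2} = \left(\left(4 - i\right) + \left(1 - 49\right)\right)^{2} = \left(\left(4 - i\right) - 48\right)^{2} = \left(-44 - i\right)^{2}$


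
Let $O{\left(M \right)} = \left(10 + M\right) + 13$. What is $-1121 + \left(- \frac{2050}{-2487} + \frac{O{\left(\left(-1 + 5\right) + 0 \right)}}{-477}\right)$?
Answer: $- \frac{147658942}{131811} \approx -1120.2$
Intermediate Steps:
$O{\left(M \right)} = 23 + M$
$-1121 + \left(- \frac{2050}{-2487} + \frac{O{\left(\left(-1 + 5\right) + 0 \right)}}{-477}\right) = -1121 + \left(- \frac{2050}{-2487} + \frac{23 + \left(\left(-1 + 5\right) + 0\right)}{-477}\right) = -1121 + \left(\left(-2050\right) \left(- \frac{1}{2487}\right) + \left(23 + \left(4 + 0\right)\right) \left(- \frac{1}{477}\right)\right) = -1121 + \left(\frac{2050}{2487} + \left(23 + 4\right) \left(- \frac{1}{477}\right)\right) = -1121 + \left(\frac{2050}{2487} + 27 \left(- \frac{1}{477}\right)\right) = -1121 + \left(\frac{2050}{2487} - \frac{3}{53}\right) = -1121 + \frac{101189}{131811} = - \frac{147658942}{131811}$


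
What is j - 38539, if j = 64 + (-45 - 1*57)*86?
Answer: -47247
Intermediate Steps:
j = -8708 (j = 64 + (-45 - 57)*86 = 64 - 102*86 = 64 - 8772 = -8708)
j - 38539 = -8708 - 38539 = -47247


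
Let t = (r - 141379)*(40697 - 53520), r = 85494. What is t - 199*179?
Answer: 716577734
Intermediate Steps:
t = 716613355 (t = (85494 - 141379)*(40697 - 53520) = -55885*(-12823) = 716613355)
t - 199*179 = 716613355 - 199*179 = 716613355 - 1*35621 = 716613355 - 35621 = 716577734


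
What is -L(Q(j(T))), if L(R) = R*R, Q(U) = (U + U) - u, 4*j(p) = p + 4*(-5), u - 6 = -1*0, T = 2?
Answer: -225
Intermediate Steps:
u = 6 (u = 6 - 1*0 = 6 + 0 = 6)
j(p) = -5 + p/4 (j(p) = (p + 4*(-5))/4 = (p - 20)/4 = (-20 + p)/4 = -5 + p/4)
Q(U) = -6 + 2*U (Q(U) = (U + U) - 1*6 = 2*U - 6 = -6 + 2*U)
L(R) = R²
-L(Q(j(T))) = -(-6 + 2*(-5 + (¼)*2))² = -(-6 + 2*(-5 + ½))² = -(-6 + 2*(-9/2))² = -(-6 - 9)² = -1*(-15)² = -1*225 = -225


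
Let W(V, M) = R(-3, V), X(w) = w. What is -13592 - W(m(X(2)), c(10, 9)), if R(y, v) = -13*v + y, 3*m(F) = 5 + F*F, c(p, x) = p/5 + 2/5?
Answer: -13550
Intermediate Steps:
c(p, x) = 2/5 + p/5 (c(p, x) = p*(1/5) + 2*(1/5) = p/5 + 2/5 = 2/5 + p/5)
m(F) = 5/3 + F**2/3 (m(F) = (5 + F*F)/3 = (5 + F**2)/3 = 5/3 + F**2/3)
R(y, v) = y - 13*v
W(V, M) = -3 - 13*V
-13592 - W(m(X(2)), c(10, 9)) = -13592 - (-3 - 13*(5/3 + (1/3)*2**2)) = -13592 - (-3 - 13*(5/3 + (1/3)*4)) = -13592 - (-3 - 13*(5/3 + 4/3)) = -13592 - (-3 - 13*3) = -13592 - (-3 - 39) = -13592 - 1*(-42) = -13592 + 42 = -13550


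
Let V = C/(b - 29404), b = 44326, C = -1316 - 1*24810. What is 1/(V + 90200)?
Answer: 7461/672969137 ≈ 1.1087e-5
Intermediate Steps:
C = -26126 (C = -1316 - 24810 = -26126)
V = -13063/7461 (V = -26126/(44326 - 29404) = -26126/14922 = -26126*1/14922 = -13063/7461 ≈ -1.7508)
1/(V + 90200) = 1/(-13063/7461 + 90200) = 1/(672969137/7461) = 7461/672969137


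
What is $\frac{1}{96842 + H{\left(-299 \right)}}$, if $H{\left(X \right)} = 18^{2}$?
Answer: $\frac{1}{97166} \approx 1.0292 \cdot 10^{-5}$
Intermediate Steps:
$H{\left(X \right)} = 324$
$\frac{1}{96842 + H{\left(-299 \right)}} = \frac{1}{96842 + 324} = \frac{1}{97166}$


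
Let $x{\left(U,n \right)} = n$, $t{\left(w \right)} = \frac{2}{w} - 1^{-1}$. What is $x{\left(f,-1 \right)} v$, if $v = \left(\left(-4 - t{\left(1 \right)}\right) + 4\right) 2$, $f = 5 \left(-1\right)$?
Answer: $2$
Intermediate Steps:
$f = -5$
$t{\left(w \right)} = -1 + \frac{2}{w}$ ($t{\left(w \right)} = \frac{2}{w} - 1 = -1 + \frac{2}{w}$)
$v = -2$ ($v = \left(\left(-4 - \frac{2 - 1}{1}\right) + 4\right) 2 = \left(\left(-4 - 1 \left(2 - 1\right)\right) + 4\right) 2 = \left(\left(-4 - 1 \cdot 1\right) + 4\right) 2 = \left(\left(-4 - 1\right) + 4\right) 2 = \left(-5 + 4\right) 2 = \left(-1\right) 2 = -2$)
$x{\left(f,-1 \right)} v = \left(-1\right) \left(-2\right) = 2$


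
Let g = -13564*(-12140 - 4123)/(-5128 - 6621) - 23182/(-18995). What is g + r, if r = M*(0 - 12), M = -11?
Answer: -4160401248362/223172255 ≈ -18642.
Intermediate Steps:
r = 132 (r = -11*(0 - 12) = -11*(-12) = 132)
g = -4189859986022/223172255 (g = -13564/((-11749/(-16263))) - 23182*(-1/18995) = -13564/((-11749*(-1/16263))) + 23182/18995 = -13564/11749/16263 + 23182/18995 = -13564*16263/11749 + 23182/18995 = -220591332/11749 + 23182/18995 = -4189859986022/223172255 ≈ -18774.)
g + r = -4189859986022/223172255 + 132 = -4160401248362/223172255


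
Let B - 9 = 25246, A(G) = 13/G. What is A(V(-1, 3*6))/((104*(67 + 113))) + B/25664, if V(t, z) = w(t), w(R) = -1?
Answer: 1135673/1154880 ≈ 0.98337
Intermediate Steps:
V(t, z) = -1
B = 25255 (B = 9 + 25246 = 25255)
A(V(-1, 3*6))/((104*(67 + 113))) + B/25664 = (13/(-1))/((104*(67 + 113))) + 25255/25664 = (13*(-1))/((104*180)) + 25255*(1/25664) = -13/18720 + 25255/25664 = -13*1/18720 + 25255/25664 = -1/1440 + 25255/25664 = 1135673/1154880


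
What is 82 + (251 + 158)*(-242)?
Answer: -98896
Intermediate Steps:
82 + (251 + 158)*(-242) = 82 + 409*(-242) = 82 - 98978 = -98896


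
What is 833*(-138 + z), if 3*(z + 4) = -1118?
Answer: -1286152/3 ≈ -4.2872e+5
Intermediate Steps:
z = -1130/3 (z = -4 + (1/3)*(-1118) = -4 - 1118/3 = -1130/3 ≈ -376.67)
833*(-138 + z) = 833*(-138 - 1130/3) = 833*(-1544/3) = -1286152/3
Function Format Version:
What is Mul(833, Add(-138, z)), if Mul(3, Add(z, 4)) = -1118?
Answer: Rational(-1286152, 3) ≈ -4.2872e+5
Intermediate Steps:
z = Rational(-1130, 3) (z = Add(-4, Mul(Rational(1, 3), -1118)) = Add(-4, Rational(-1118, 3)) = Rational(-1130, 3) ≈ -376.67)
Mul(833, Add(-138, z)) = Mul(833, Add(-138, Rational(-1130, 3))) = Mul(833, Rational(-1544, 3)) = Rational(-1286152, 3)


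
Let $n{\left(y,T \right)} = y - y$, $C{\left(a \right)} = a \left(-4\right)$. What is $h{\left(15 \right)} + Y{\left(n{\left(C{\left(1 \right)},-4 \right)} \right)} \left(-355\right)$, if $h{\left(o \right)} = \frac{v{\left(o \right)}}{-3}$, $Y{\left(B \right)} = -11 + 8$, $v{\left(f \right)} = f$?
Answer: $1060$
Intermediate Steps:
$C{\left(a \right)} = - 4 a$
$n{\left(y,T \right)} = 0$
$Y{\left(B \right)} = -3$
$h{\left(o \right)} = - \frac{o}{3}$ ($h{\left(o \right)} = \frac{o}{-3} = o \left(- \frac{1}{3}\right) = - \frac{o}{3}$)
$h{\left(15 \right)} + Y{\left(n{\left(C{\left(1 \right)},-4 \right)} \right)} \left(-355\right) = \left(- \frac{1}{3}\right) 15 - -1065 = -5 + 1065 = 1060$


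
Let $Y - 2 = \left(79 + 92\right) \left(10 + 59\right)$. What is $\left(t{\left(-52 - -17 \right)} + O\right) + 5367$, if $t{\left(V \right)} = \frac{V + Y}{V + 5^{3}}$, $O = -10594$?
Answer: $- \frac{76444}{15} \approx -5096.3$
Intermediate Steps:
$Y = 11801$ ($Y = 2 + \left(79 + 92\right) \left(10 + 59\right) = 2 + 171 \cdot 69 = 2 + 11799 = 11801$)
$t{\left(V \right)} = \frac{11801 + V}{125 + V}$ ($t{\left(V \right)} = \frac{V + 11801}{V + 5^{3}} = \frac{11801 + V}{V + 125} = \frac{11801 + V}{125 + V}$)
$\left(t{\left(-52 - -17 \right)} + O\right) + 5367 = \left(\frac{11801 - 35}{125 - 35} - 10594\right) + 5367 = \left(\frac{1}{90} \cdot 11766 - 10594\right) + 5367 = \left(\frac{1961}{15} - 10594\right) + 5367 = - \frac{156949}{15} + 5367 = - \frac{76444}{15}$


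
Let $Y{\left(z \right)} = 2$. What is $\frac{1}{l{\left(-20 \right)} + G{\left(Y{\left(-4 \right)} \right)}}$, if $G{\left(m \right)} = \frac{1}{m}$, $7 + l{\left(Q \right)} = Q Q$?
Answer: $\frac{2}{787} \approx 0.0025413$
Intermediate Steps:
$l{\left(Q \right)} = -7 + Q^{2}$ ($l{\left(Q \right)} = -7 + Q Q = -7 + Q^{2}$)
$\frac{1}{l{\left(-20 \right)} + G{\left(Y{\left(-4 \right)} \right)}} = \frac{1}{\left(-7 + \left(-20\right)^{2}\right) + \frac{1}{2}} = \frac{1}{\left(-7 + 400\right) + \frac{1}{2}} = \frac{1}{393 + \frac{1}{2}} = \frac{1}{\frac{787}{2}} = \frac{2}{787}$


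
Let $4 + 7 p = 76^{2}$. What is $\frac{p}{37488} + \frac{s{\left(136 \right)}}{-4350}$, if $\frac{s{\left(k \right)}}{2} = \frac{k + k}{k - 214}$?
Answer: $\frac{43774873}{1854953100} \approx 0.023599$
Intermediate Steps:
$p = \frac{5772}{7}$ ($p = - \frac{4}{7} + \frac{76^{2}}{7} = - \frac{4}{7} + \frac{1}{7} \cdot 5776 = - \frac{4}{7} + \frac{5776}{7} = \frac{5772}{7} \approx 824.57$)
$s{\left(k \right)} = \frac{4 k}{-214 + k}$ ($s{\left(k \right)} = 2 \frac{k + k}{k - 214} = 2 \frac{2 k}{-214 + k} = \frac{4 k}{-214 + k}$)
$\frac{p}{37488} + \frac{s{\left(136 \right)}}{-4350} = \frac{5772}{7 \cdot 37488} + \frac{4 \cdot 136 \frac{1}{-214 + 136}}{-4350} = \frac{5772}{7} \cdot \frac{1}{37488} + 4 \cdot 136 \frac{1}{-78} \left(- \frac{1}{4350}\right) = \frac{481}{21868} + 4 \cdot 136 \left(- \frac{1}{78}\right) \left(- \frac{1}{4350}\right) = \frac{481}{21868} - - \frac{136}{84825} = \frac{481}{21868} + \frac{136}{84825} = \frac{43774873}{1854953100}$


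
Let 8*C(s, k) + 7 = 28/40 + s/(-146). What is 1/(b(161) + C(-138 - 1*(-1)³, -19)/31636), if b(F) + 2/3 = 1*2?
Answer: 277131360/369502609 ≈ 0.75001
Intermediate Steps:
C(s, k) = -63/80 - s/1168 (C(s, k) = -7/8 + (28/40 + s/(-146))/8 = -7/8 + (28*(1/40) + s*(-1/146))/8 = -7/8 + (7/10 - s/146)/8 = -7/8 + (7/80 - s/1168) = -63/80 - s/1168)
b(F) = 4/3 (b(F) = -⅔ + 1*2 = -⅔ + 2 = 4/3)
1/(b(161) + C(-138 - 1*(-1)³, -19)/31636) = 1/(4/3 + (-63/80 - (-138 - 1*(-1)³)/1168)/31636) = 1/(4/3 + (-63/80 - (-138 - 1*(-1))/1168)*(1/31636)) = 1/(4/3 + (-63/80 - (-138 + 1)/1168)*(1/31636)) = 1/(4/3 + (-63/80 - 1/1168*(-137))*(1/31636)) = 1/(4/3 + (-63/80 + 137/1168)*(1/31636)) = 1/(4/3 - 1957/2920*1/31636) = 1/(4/3 - 1957/92377120) = 1/(369502609/277131360) = 277131360/369502609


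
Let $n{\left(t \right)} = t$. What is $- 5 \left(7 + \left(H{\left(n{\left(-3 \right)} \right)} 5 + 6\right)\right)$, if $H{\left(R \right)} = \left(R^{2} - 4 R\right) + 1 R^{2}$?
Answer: $-815$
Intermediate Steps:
$H{\left(R \right)} = - 4 R + 2 R^{2}$ ($H{\left(R \right)} = \left(R^{2} - 4 R\right) + R^{2} = - 4 R + 2 R^{2}$)
$- 5 \left(7 + \left(H{\left(n{\left(-3 \right)} \right)} 5 + 6\right)\right) = - 5 \left(7 + \left(2 \left(-3\right) \left(-2 - 3\right) 5 + 6\right)\right) = - 5 \left(7 + \left(2 \left(-3\right) \left(-5\right) 5 + 6\right)\right) = - 5 \left(7 + \left(30 \cdot 5 + 6\right)\right) = - 5 \left(7 + \left(150 + 6\right)\right) = - 5 \left(7 + 156\right) = \left(-5\right) 163 = -815$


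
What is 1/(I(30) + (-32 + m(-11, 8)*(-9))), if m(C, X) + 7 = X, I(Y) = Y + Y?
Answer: 1/19 ≈ 0.052632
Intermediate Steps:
I(Y) = 2*Y
m(C, X) = -7 + X
1/(I(30) + (-32 + m(-11, 8)*(-9))) = 1/(2*30 + (-32 + (-7 + 8)*(-9))) = 1/(60 + (-32 + 1*(-9))) = 1/(60 + (-32 - 9)) = 1/(60 - 41) = 1/19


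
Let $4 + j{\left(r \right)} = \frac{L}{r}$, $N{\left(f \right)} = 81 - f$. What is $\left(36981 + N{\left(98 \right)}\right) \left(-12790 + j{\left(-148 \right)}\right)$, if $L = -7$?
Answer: $- \frac{17497879705}{37} \approx -4.7292 \cdot 10^{8}$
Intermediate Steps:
$j{\left(r \right)} = -4 - \frac{7}{r}$
$\left(36981 + N{\left(98 \right)}\right) \left(-12790 + j{\left(-148 \right)}\right) = \left(36981 + \left(81 - 98\right)\right) \left(-12790 - \left(4 + \frac{7}{-148}\right)\right) = \left(36981 + \left(81 - 98\right)\right) \left(-12790 - \frac{585}{148}\right) = \left(36981 - 17\right) \left(-12790 + \left(-4 + \frac{7}{148}\right)\right) = 36964 \left(-12790 - \frac{585}{148}\right) = 36964 \left(- \frac{1893505}{148}\right) = - \frac{17497879705}{37}$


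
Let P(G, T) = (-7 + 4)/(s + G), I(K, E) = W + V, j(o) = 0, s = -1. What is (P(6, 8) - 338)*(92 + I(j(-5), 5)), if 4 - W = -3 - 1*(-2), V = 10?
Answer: -181151/5 ≈ -36230.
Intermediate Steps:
W = 5 (W = 4 - (-3 - 1*(-2)) = 4 - (-3 + 2) = 4 - 1*(-1) = 4 + 1 = 5)
I(K, E) = 15 (I(K, E) = 5 + 10 = 15)
P(G, T) = -3/(-1 + G) (P(G, T) = (-7 + 4)/(-1 + G) = -3/(-1 + G))
(P(6, 8) - 338)*(92 + I(j(-5), 5)) = (-3/(-1 + 6) - 338)*(92 + 15) = (-3/5 - 338)*107 = -1693/5*107 = -181151/5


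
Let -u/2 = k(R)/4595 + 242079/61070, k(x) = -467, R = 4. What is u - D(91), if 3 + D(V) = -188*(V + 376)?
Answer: 79469979312/905215 ≈ 87791.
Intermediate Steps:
D(V) = -70691 - 188*V (D(V) = -3 - 188*(V + 376) = -3 - 188*(376 + V) = -3 + (-70688 - 188*V) = -70691 - 188*V)
u = -6992473/905215 (u = -2*(-467/4595 + 242079/61070) = -2*(-467*1/4595 + 242079*(1/61070)) = -2*(-467/4595 + 7809/1970) = -2*6992473/1810430 = -6992473/905215 ≈ -7.7247)
u - D(91) = -6992473/905215 - (-70691 - 188*91) = -6992473/905215 - (-70691 - 17108) = -6992473/905215 - 1*(-87799) = -6992473/905215 + 87799 = 79469979312/905215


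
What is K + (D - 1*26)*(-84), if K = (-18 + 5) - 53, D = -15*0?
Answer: 2118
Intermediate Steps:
D = 0
K = -66 (K = -13 - 53 = -66)
K + (D - 1*26)*(-84) = -66 + (0 - 1*26)*(-84) = -66 + (0 - 26)*(-84) = -66 - 26*(-84) = -66 + 2184 = 2118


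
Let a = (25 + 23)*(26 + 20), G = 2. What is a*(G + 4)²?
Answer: 79488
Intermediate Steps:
a = 2208 (a = 48*46 = 2208)
a*(G + 4)² = 2208*(2 + 4)² = 2208*6² = 2208*36 = 79488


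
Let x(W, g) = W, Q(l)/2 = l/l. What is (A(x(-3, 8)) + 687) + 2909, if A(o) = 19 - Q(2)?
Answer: 3613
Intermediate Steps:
Q(l) = 2 (Q(l) = 2*(l/l) = 2*1 = 2)
A(o) = 17 (A(o) = 19 - 1*2 = 19 - 2 = 17)
(A(x(-3, 8)) + 687) + 2909 = (17 + 687) + 2909 = 704 + 2909 = 3613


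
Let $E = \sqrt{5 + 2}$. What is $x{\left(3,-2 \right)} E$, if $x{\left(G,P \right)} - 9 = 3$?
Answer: $12 \sqrt{7} \approx 31.749$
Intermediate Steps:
$E = \sqrt{7} \approx 2.6458$
$x{\left(G,P \right)} = 12$ ($x{\left(G,P \right)} = 9 + 3 = 12$)
$x{\left(3,-2 \right)} E = 12 \sqrt{7}$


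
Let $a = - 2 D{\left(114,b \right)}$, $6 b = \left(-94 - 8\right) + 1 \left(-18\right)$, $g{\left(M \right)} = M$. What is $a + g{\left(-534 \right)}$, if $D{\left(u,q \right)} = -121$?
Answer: $-292$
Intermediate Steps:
$b = -20$ ($b = \frac{\left(-94 - 8\right) + 1 \left(-18\right)}{6} = \frac{-102 - 18}{6} = \frac{1}{6} \left(-120\right) = -20$)
$a = 242$ ($a = \left(-2\right) \left(-121\right) = 242$)
$a + g{\left(-534 \right)} = 242 - 534 = -292$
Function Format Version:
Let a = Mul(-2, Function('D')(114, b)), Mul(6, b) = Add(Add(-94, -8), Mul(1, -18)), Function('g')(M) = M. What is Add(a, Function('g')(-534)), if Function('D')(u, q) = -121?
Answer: -292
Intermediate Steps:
b = -20 (b = Mul(Rational(1, 6), Add(Add(-94, -8), Mul(1, -18))) = Mul(Rational(1, 6), Add(-102, -18)) = Mul(Rational(1, 6), -120) = -20)
a = 242 (a = Mul(-2, -121) = 242)
Add(a, Function('g')(-534)) = Add(242, -534) = -292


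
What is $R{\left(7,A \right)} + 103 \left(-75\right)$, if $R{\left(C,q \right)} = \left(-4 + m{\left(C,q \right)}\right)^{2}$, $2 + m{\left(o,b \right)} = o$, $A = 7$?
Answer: $-7724$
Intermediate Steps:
$m{\left(o,b \right)} = -2 + o$
$R{\left(C,q \right)} = \left(-6 + C\right)^{2}$ ($R{\left(C,q \right)} = \left(-4 + \left(-2 + C\right)\right)^{2} = \left(-6 + C\right)^{2}$)
$R{\left(7,A \right)} + 103 \left(-75\right) = \left(-6 + 7\right)^{2} + 103 \left(-75\right) = 1^{2} - 7725 = 1 - 7725 = -7724$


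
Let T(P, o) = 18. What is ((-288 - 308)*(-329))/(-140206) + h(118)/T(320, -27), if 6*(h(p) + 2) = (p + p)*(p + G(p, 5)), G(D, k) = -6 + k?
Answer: 160354522/630927 ≈ 254.16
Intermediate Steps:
h(p) = -2 + p*(-1 + p)/3 (h(p) = -2 + ((p + p)*(p + (-6 + 5)))/6 = -2 + ((2*p)*(p - 1))/6 = -2 + ((2*p)*(-1 + p))/6 = -2 + (2*p*(-1 + p))/6 = -2 + p*(-1 + p)/3)
((-288 - 308)*(-329))/(-140206) + h(118)/T(320, -27) = ((-288 - 308)*(-329))/(-140206) + (-2 - ⅓*118 + (⅓)*118²)/18 = -596*(-329)*(-1/140206) + (-2 - 118/3 + (⅓)*13924)*(1/18) = 196084*(-1/140206) + (-2 - 118/3 + 13924/3)*(1/18) = -98042/70103 + 4600*(1/18) = -98042/70103 + 2300/9 = 160354522/630927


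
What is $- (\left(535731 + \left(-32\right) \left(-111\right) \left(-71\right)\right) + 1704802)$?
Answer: $-1988341$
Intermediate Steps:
$- (\left(535731 + \left(-32\right) \left(-111\right) \left(-71\right)\right) + 1704802) = - (\left(535731 + 3552 \left(-71\right)\right) + 1704802) = - (\left(535731 - 252192\right) + 1704802) = - (283539 + 1704802) = \left(-1\right) 1988341 = -1988341$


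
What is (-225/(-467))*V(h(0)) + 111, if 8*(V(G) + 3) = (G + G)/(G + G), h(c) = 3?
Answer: 409521/3736 ≈ 109.61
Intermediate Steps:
V(G) = -23/8 (V(G) = -3 + ((G + G)/(G + G))/8 = -3 + ((2*G)/((2*G)))/8 = -3 + ((2*G)*(1/(2*G)))/8 = -3 + (⅛)*1 = -3 + ⅛ = -23/8)
(-225/(-467))*V(h(0)) + 111 = -225/(-467)*(-23/8) + 111 = -225*(-1/467)*(-23/8) + 111 = (225/467)*(-23/8) + 111 = -5175/3736 + 111 = 409521/3736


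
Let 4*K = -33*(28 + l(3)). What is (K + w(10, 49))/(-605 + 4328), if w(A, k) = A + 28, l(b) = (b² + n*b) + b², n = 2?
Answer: -23/219 ≈ -0.10502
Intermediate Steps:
l(b) = 2*b + 2*b² (l(b) = (b² + 2*b) + b² = 2*b + 2*b²)
K = -429 (K = (-33*(28 + 2*3*(1 + 3)))/4 = (-33*(28 + 2*3*4))/4 = (-33*(28 + 24))/4 = (-33*52)/4 = (¼)*(-1716) = -429)
w(A, k) = 28 + A
(K + w(10, 49))/(-605 + 4328) = (-429 + (28 + 10))/(-605 + 4328) = (-429 + 38)/3723 = -391*1/3723 = -23/219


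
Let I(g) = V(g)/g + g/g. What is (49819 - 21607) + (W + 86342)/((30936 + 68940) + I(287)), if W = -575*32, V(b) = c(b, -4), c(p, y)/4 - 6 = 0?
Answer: 808708664630/28664723 ≈ 28213.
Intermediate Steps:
c(p, y) = 24 (c(p, y) = 24 + 4*0 = 24 + 0 = 24)
V(b) = 24
W = -18400
I(g) = 1 + 24/g (I(g) = 24/g + g/g = 24/g + 1 = 1 + 24/g)
(49819 - 21607) + (W + 86342)/((30936 + 68940) + I(287)) = (49819 - 21607) + (-18400 + 86342)/((30936 + 68940) + (24 + 287)/287) = 28212 + 67942/(99876 + (1/287)*311) = 28212 + 67942/(99876 + 311/287) = 28212 + 67942/(28664723/287) = 28212 + 67942*(287/28664723) = 28212 + 19499354/28664723 = 808708664630/28664723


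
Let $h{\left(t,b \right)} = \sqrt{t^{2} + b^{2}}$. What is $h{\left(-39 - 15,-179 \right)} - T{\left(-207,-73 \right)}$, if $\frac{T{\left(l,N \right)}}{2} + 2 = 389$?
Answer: $-774 + \sqrt{34957} \approx -587.03$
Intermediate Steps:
$h{\left(t,b \right)} = \sqrt{b^{2} + t^{2}}$
$T{\left(l,N \right)} = 774$ ($T{\left(l,N \right)} = -4 + 2 \cdot 389 = -4 + 778 = 774$)
$h{\left(-39 - 15,-179 \right)} - T{\left(-207,-73 \right)} = \sqrt{\left(-179\right)^{2} + \left(-39 - 15\right)^{2}} - 774 = \sqrt{32041 + \left(-54\right)^{2}} - 774 = \sqrt{32041 + 2916} - 774 = \sqrt{34957} - 774 = -774 + \sqrt{34957}$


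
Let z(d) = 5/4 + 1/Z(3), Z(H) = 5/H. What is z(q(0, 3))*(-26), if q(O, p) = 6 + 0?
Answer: -481/10 ≈ -48.100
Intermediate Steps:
q(O, p) = 6
z(d) = 37/20 (z(d) = 5/4 + 1/(5/3) = 5/4 + 1*(⅗) = 5/4 + ⅗ = 37/20)
z(q(0, 3))*(-26) = (37/20)*(-26) = -481/10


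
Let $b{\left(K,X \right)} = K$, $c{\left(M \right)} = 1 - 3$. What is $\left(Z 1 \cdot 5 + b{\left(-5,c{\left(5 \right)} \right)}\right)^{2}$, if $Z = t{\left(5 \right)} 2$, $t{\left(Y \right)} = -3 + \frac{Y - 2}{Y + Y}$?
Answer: $1024$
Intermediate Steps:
$c{\left(M \right)} = -2$
$t{\left(Y \right)} = -3 + \frac{-2 + Y}{2 Y}$
$Z = - \frac{27}{5}$ ($Z = \left(- \frac{5}{2} - \frac{1}{5}\right) 2 = \left(- \frac{27}{10}\right) 2 = - \frac{27}{5} \approx -5.4$)
$\left(Z 1 \cdot 5 + b{\left(-5,c{\left(5 \right)} \right)}\right)^{2} = \left(\left(- \frac{27}{5}\right) 1 \cdot 5 - 5\right)^{2} = \left(\left(- \frac{27}{5}\right) 5 - 5\right)^{2} = \left(-27 - 5\right)^{2} = \left(-32\right)^{2} = 1024$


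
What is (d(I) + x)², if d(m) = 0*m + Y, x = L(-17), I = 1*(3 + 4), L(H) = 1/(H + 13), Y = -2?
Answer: 81/16 ≈ 5.0625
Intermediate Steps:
L(H) = 1/(13 + H)
I = 7 (I = 1*7 = 7)
x = -¼ (x = 1/(13 - 17) = 1/(-4) = -¼ ≈ -0.25000)
d(m) = -2 (d(m) = 0*m - 2 = 0 - 2 = -2)
(d(I) + x)² = (-2 - ¼)² = (-9/4)² = 81/16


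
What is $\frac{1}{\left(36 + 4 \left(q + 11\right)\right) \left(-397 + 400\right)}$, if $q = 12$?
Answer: $\frac{1}{384} \approx 0.0026042$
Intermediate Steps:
$\frac{1}{\left(36 + 4 \left(q + 11\right)\right) \left(-397 + 400\right)} = \frac{1}{\left(36 + 4 \left(12 + 11\right)\right) \left(-397 + 400\right)} = \frac{1}{\left(36 + 4 \cdot 23\right) 3} = \frac{1}{\left(36 + 92\right) 3} = \frac{1}{128 \cdot 3} = \frac{1}{384}$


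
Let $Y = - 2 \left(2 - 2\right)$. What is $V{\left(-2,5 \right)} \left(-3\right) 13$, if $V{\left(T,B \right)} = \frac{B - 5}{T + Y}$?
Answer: $0$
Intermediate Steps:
$Y = 0$ ($Y = \left(-2\right) 0 = 0$)
$V{\left(T,B \right)} = \frac{-5 + B}{T}$ ($V{\left(T,B \right)} = \frac{B - 5}{T + 0} = \frac{-5 + B}{T}$)
$V{\left(-2,5 \right)} \left(-3\right) 13 = \frac{-5 + 5}{-2} \left(-3\right) 13 = \left(- \frac{1}{2}\right) 0 \left(-3\right) 13 = 0 \left(-3\right) 13 = 0 \cdot 13 = 0$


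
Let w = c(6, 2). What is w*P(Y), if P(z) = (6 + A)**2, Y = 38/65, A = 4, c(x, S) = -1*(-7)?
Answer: 700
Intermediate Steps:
c(x, S) = 7
w = 7
Y = 38/65 (Y = 38*(1/65) = 38/65 ≈ 0.58462)
P(z) = 100 (P(z) = (6 + 4)**2 = 10**2 = 100)
w*P(Y) = 7*100 = 700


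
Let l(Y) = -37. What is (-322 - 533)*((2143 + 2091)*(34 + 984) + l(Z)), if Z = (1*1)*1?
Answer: -3685199625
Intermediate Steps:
Z = 1 (Z = 1*1 = 1)
(-322 - 533)*((2143 + 2091)*(34 + 984) + l(Z)) = (-322 - 533)*((2143 + 2091)*(34 + 984) - 37) = -855*(4234*1018 - 37) = -855*(4310212 - 37) = -855*4310175 = -3685199625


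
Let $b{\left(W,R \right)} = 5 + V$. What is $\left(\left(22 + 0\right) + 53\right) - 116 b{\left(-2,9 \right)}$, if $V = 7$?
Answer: $-1317$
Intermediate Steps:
$b{\left(W,R \right)} = 12$ ($b{\left(W,R \right)} = 5 + 7 = 12$)
$\left(\left(22 + 0\right) + 53\right) - 116 b{\left(-2,9 \right)} = \left(\left(22 + 0\right) + 53\right) - 1392 = \left(22 + 53\right) - 1392 = 75 - 1392 = -1317$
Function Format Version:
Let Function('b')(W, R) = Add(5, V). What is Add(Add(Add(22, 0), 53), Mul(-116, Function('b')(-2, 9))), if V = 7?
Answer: -1317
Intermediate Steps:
Function('b')(W, R) = 12 (Function('b')(W, R) = Add(5, 7) = 12)
Add(Add(Add(22, 0), 53), Mul(-116, Function('b')(-2, 9))) = Add(Add(Add(22, 0), 53), Mul(-116, 12)) = Add(Add(22, 53), -1392) = Add(75, -1392) = -1317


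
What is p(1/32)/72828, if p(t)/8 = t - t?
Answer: 0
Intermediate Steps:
p(t) = 0 (p(t) = 8*(t - t) = 8*0 = 0)
p(1/32)/72828 = 0/72828 = 0*(1/72828) = 0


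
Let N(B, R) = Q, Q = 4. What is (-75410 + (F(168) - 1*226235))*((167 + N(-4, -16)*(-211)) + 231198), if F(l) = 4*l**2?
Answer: -43510608229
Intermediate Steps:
N(B, R) = 4
(-75410 + (F(168) - 1*226235))*((167 + N(-4, -16)*(-211)) + 231198) = (-75410 + (4*168**2 - 1*226235))*((167 + 4*(-211)) + 231198) = (-75410 + (4*28224 - 226235))*((167 - 844) + 231198) = (-75410 + (112896 - 226235))*(-677 + 231198) = (-75410 - 113339)*230521 = -188749*230521 = -43510608229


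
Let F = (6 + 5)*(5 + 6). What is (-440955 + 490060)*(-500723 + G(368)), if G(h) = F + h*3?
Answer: -24527849290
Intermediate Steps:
F = 121 (F = 11*11 = 121)
G(h) = 121 + 3*h (G(h) = 121 + h*3 = 121 + 3*h)
(-440955 + 490060)*(-500723 + G(368)) = (-440955 + 490060)*(-500723 + (121 + 3*368)) = 49105*(-500723 + (121 + 1104)) = 49105*(-500723 + 1225) = 49105*(-499498) = -24527849290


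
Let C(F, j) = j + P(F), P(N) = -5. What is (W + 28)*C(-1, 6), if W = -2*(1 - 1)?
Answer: 28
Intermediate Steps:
C(F, j) = -5 + j (C(F, j) = j - 5 = -5 + j)
W = 0 (W = -2*0 = 0)
(W + 28)*C(-1, 6) = (0 + 28)*(-5 + 6) = 28*1 = 28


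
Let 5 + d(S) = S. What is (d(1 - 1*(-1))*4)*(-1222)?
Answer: 14664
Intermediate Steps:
d(S) = -5 + S
(d(1 - 1*(-1))*4)*(-1222) = ((-5 + (1 - 1*(-1)))*4)*(-1222) = ((-5 + (1 + 1))*4)*(-1222) = ((-5 + 2)*4)*(-1222) = -3*4*(-1222) = -12*(-1222) = 14664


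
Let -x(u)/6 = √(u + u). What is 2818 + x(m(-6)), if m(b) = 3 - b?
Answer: 2818 - 18*√2 ≈ 2792.5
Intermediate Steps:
x(u) = -6*√2*√u (x(u) = -6*√(u + u) = -6*√2*√u)
2818 + x(m(-6)) = 2818 - 6*√2*√(3 - 1*(-6)) = 2818 - 6*√2*√(3 + 6) = 2818 - 6*√2*√9 = 2818 - 6*√2*3 = 2818 - 18*√2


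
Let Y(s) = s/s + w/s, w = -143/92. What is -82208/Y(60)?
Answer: -453788160/5377 ≈ -84394.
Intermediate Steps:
w = -143/92 (w = -143*1/92 = -143/92 ≈ -1.5543)
Y(s) = 1 - 143/(92*s) (Y(s) = s/s - 143/(92*s) = 1 - 143/(92*s))
-82208/Y(60) = -82208*60/(-143/92 + 60) = -82208/((1/60)*(5377/92)) = -82208/5377/5520 = -82208*5520/5377 = -453788160/5377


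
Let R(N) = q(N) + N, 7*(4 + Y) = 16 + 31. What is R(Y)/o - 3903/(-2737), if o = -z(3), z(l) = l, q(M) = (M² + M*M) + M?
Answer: -304345/57477 ≈ -5.2951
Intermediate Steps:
q(M) = M + 2*M² (q(M) = (M² + M²) + M = 2*M² + M = M + 2*M²)
Y = 19/7 (Y = -4 + (16 + 31)/7 = -4 + (⅐)*47 = -4 + 47/7 = 19/7 ≈ 2.7143)
R(N) = N + N*(1 + 2*N) (R(N) = N*(1 + 2*N) + N = N + N*(1 + 2*N))
o = -3 (o = -1*3 = -3)
R(Y)/o - 3903/(-2737) = (2*(19/7)*(1 + 19/7))/(-3) - 3903/(-2737) = (2*(19/7)*(26/7))*(-⅓) - 3903*(-1/2737) = (988/49)*(-⅓) + 3903/2737 = -988/147 + 3903/2737 = -304345/57477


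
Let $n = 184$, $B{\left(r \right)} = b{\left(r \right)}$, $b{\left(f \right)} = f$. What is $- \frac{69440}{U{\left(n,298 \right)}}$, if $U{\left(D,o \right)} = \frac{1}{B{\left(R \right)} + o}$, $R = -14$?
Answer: $-19720960$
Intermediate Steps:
$B{\left(r \right)} = r$
$U{\left(D,o \right)} = \frac{1}{-14 + o}$
$- \frac{69440}{U{\left(n,298 \right)}} = - \frac{69440}{\frac{1}{-14 + 298}} = - \frac{69440}{\frac{1}{284}} = - 69440 \frac{1}{\frac{1}{284}} = \left(-69440\right) 284 = -19720960$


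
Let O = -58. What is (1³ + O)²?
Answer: 3249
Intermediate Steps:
(1³ + O)² = (1³ - 58)² = (1 - 58)² = (-57)² = 3249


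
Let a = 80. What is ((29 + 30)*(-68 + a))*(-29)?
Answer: -20532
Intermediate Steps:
((29 + 30)*(-68 + a))*(-29) = ((29 + 30)*(-68 + 80))*(-29) = (59*12)*(-29) = 708*(-29) = -20532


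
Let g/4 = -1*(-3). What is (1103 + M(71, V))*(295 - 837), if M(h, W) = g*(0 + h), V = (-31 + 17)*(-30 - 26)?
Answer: -1059610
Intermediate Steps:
V = 784 (V = -14*(-56) = 784)
g = 12 (g = 4*(-1*(-3)) = 4*3 = 12)
M(h, W) = 12*h (M(h, W) = 12*(0 + h) = 12*h)
(1103 + M(71, V))*(295 - 837) = (1103 + 12*71)*(295 - 837) = (1103 + 852)*(-542) = 1955*(-542) = -1059610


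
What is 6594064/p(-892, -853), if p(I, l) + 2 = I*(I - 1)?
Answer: 3297032/398277 ≈ 8.2782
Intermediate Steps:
p(I, l) = -2 + I*(-1 + I) (p(I, l) = -2 + I*(I - 1) = -2 + I*(-1 + I))
6594064/p(-892, -853) = 6594064/(-2 + (-892)**2 - 1*(-892)) = 6594064/(-2 + 795664 + 892) = 6594064/796554 = 6594064*(1/796554) = 3297032/398277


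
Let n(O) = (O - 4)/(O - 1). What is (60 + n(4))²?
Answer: 3600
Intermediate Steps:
n(O) = (-4 + O)/(-1 + O)
(60 + n(4))² = (60 + (-4 + 4)/(-1 + 4))² = (60 + 0/3)² = (60 + (⅓)*0)² = (60 + 0)² = 60² = 3600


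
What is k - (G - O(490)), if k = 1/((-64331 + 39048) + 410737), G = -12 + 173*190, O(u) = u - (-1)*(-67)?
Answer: -12502200489/385454 ≈ -32435.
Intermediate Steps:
O(u) = -67 + u (O(u) = u - 1*67 = u - 67 = -67 + u)
G = 32858 (G = -12 + 32870 = 32858)
k = 1/385454 (k = 1/(-25283 + 410737) = 1/385454 ≈ 2.5943e-6)
k - (G - O(490)) = 1/385454 - (32858 - (-67 + 490)) = 1/385454 - (32858 - 1*423) = 1/385454 - (32858 - 423) = 1/385454 - 1*32435 = 1/385454 - 32435 = -12502200489/385454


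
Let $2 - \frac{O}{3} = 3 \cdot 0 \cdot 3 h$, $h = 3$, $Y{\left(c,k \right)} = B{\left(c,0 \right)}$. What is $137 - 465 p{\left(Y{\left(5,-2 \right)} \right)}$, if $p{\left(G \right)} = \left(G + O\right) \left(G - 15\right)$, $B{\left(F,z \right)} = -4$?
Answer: $17807$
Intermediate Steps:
$Y{\left(c,k \right)} = -4$
$O = 6$ ($O = 6 - 3 \cdot 3 \cdot 0 \cdot 3 \cdot 3 = 6 - 3 \cdot 0 \cdot 3 \cdot 3 = 6 - 3 \cdot 0 \cdot 3 = 6 - 0 = 6 + 0 = 6$)
$p{\left(G \right)} = \left(-15 + G\right) \left(6 + G\right)$ ($p{\left(G \right)} = \left(G + 6\right) \left(G - 15\right) = \left(6 + G\right) \left(-15 + G\right) = \left(-15 + G\right) \left(6 + G\right)$)
$137 - 465 p{\left(Y{\left(5,-2 \right)} \right)} = 137 - 465 \left(-90 + \left(-4\right)^{2} - -36\right) = 137 - 465 \left(-90 + 16 + 36\right) = 137 - -17670 = 137 + 17670 = 17807$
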